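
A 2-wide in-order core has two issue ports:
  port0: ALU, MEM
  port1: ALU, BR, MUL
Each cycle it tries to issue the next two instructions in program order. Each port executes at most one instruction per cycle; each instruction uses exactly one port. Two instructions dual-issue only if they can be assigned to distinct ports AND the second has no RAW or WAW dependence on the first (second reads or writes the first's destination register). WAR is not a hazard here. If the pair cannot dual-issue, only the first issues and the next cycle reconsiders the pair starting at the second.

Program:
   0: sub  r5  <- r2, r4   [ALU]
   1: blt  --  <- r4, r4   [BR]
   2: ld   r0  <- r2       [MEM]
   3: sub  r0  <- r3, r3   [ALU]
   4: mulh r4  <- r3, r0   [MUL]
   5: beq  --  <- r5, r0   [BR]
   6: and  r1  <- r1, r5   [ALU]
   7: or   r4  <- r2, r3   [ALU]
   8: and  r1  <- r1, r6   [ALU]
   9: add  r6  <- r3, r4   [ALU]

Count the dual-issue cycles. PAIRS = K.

  cy0 -> i0/i1 (sub blt) pair
  cy1 -> i2 (ld) WAW r0
  cy2 -> i3 (sub) RAW r0
  cy3 -> i4 (mulh) no-port MUL/BR
  cy4 -> i5/i6 (beq and) pair
  cy5 -> i7/i8 (or and) pair
  cy6 -> i9 (add) tail

PAIRS = 3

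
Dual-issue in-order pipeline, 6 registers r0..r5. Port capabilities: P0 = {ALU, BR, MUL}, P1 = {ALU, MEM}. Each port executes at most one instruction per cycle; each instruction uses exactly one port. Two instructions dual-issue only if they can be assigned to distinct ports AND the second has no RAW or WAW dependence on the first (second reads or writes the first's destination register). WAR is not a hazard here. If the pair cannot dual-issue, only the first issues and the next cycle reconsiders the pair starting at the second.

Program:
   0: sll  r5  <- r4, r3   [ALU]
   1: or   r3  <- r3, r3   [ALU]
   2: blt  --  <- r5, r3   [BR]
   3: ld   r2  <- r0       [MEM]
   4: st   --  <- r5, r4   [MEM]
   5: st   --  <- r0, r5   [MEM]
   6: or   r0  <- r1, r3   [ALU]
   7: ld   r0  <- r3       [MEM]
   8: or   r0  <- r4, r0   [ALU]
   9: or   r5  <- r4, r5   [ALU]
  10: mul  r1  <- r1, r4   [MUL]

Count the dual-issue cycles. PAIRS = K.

0. sll/or @i0,i1  | pair
1. blt/ld @i2,i3  | pair
2. st @i4  | no-port MEM/MEM
3. st/or @i5,i6  | pair
4. ld @i7  | RAW+WAW r0
5. or/or @i8,i9  | pair
6. mul @i10  | tail

PAIRS = 4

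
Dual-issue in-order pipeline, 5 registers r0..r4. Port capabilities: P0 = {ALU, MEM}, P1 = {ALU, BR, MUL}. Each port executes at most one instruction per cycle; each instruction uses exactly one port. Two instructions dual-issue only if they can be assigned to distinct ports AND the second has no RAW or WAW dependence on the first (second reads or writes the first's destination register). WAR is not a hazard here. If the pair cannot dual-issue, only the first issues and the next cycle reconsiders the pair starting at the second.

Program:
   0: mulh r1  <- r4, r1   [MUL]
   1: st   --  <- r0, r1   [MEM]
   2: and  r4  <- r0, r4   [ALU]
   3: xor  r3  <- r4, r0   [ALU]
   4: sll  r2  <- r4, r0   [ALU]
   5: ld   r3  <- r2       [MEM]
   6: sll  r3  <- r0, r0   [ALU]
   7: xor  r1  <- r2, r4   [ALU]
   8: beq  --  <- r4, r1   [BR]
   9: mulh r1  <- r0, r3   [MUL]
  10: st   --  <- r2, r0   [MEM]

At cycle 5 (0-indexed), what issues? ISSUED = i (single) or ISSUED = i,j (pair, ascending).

ISSUED = 8

[0] i0  mulh  -- RAW r1
[1] i1/i2  st;and  -- pair
[2] i3/i4  xor;sll  -- pair
[3] i5  ld  -- WAW r3
[4] i6/i7  sll;xor  -- pair
[5] i8  beq  -- no-port BR/MUL
[6] i9/i10  mulh;st  -- pair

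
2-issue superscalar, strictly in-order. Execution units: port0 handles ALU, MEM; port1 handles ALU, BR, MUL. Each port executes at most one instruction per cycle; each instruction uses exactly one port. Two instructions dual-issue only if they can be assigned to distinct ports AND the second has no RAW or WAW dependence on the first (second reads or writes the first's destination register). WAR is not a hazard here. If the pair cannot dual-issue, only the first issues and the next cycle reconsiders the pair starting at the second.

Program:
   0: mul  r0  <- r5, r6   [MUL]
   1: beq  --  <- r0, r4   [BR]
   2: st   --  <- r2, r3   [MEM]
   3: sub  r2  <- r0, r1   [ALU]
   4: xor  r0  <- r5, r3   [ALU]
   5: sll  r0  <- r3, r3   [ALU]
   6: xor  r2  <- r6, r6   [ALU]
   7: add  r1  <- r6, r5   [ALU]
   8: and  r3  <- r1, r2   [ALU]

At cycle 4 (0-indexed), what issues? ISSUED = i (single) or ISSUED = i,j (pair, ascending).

ISSUED = 7

[0] i0  mul.MUL  -- no-port MUL/BR
[1] i1/i2  beq.BR/st.MEM  -- 2-wide
[2] i3/i4  sub.ALU/xor.ALU  -- 2-wide
[3] i5/i6  sll.ALU/xor.ALU  -- 2-wide
[4] i7  add.ALU  -- RAW r1
[5] i8  and.ALU  -- tail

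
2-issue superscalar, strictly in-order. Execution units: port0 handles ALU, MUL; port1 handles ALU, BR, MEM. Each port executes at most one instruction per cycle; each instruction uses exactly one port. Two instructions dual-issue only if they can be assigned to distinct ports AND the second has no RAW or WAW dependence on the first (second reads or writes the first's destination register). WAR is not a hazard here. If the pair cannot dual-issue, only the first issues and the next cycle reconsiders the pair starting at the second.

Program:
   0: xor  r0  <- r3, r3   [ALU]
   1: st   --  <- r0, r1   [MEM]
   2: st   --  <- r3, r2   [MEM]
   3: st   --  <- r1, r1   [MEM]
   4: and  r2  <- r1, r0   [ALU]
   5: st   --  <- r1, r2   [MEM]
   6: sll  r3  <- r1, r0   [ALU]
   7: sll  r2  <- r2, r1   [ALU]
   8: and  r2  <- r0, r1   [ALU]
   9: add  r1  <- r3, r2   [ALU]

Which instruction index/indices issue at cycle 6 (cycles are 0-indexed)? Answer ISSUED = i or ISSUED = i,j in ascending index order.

ISSUED = 8

[0] i0  xor.ALU  -- RAW r0
[1] i1  st.MEM  -- no-port MEM/MEM
[2] i2  st.MEM  -- no-port MEM/MEM
[3] i3+i4  st.MEM and.ALU  -- 2-wide
[4] i5+i6  st.MEM sll.ALU  -- 2-wide
[5] i7  sll.ALU  -- WAW r2
[6] i8  and.ALU  -- RAW r2
[7] i9  add.ALU  -- tail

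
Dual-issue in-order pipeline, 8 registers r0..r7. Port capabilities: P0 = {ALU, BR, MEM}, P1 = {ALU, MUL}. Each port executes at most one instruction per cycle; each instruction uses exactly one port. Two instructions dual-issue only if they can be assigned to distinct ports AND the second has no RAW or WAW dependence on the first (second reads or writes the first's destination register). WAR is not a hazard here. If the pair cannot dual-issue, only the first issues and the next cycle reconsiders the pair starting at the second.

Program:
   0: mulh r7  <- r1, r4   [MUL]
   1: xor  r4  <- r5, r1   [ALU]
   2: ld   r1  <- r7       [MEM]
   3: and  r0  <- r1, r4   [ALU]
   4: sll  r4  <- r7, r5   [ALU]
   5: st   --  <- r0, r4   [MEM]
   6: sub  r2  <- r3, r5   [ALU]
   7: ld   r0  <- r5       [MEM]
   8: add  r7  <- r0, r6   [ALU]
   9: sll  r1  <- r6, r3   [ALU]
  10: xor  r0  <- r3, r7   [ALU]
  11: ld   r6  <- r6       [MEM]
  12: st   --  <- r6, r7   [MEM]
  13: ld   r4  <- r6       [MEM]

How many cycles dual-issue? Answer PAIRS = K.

PAIRS = 5

#0 head=0: mulh.MUL;xor.ALU i0,i1 pair
#1 head=2: ld.MEM i2 RAW r1
#2 head=3: and.ALU;sll.ALU i3,i4 pair
#3 head=5: st.MEM;sub.ALU i5,i6 pair
#4 head=7: ld.MEM i7 RAW r0
#5 head=8: add.ALU;sll.ALU i8,i9 pair
#6 head=10: xor.ALU;ld.MEM i10,i11 pair
#7 head=12: st.MEM i12 no-port MEM/MEM
#8 head=13: ld.MEM i13 tail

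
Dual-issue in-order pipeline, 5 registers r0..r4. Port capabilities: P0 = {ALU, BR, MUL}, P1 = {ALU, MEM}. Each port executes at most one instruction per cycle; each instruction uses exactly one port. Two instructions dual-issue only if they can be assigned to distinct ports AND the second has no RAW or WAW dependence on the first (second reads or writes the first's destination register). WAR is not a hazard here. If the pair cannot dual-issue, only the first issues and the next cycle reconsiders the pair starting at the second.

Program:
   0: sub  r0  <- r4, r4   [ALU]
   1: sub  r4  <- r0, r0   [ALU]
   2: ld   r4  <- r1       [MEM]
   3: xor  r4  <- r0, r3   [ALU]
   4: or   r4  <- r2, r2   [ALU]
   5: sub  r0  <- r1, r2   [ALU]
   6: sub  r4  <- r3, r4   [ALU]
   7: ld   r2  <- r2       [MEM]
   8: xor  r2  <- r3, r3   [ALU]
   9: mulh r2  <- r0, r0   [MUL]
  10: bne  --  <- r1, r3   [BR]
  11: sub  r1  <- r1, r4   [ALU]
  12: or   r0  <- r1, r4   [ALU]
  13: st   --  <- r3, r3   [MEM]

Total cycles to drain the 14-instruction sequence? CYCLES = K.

#0 head=0: sub.ALU i0 RAW r0
#1 head=1: sub.ALU i1 WAW r4
#2 head=2: ld.MEM i2 WAW r4
#3 head=3: xor.ALU i3 WAW r4
#4 head=4: or.ALU sub.ALU i4+i5 2-wide
#5 head=6: sub.ALU ld.MEM i6+i7 2-wide
#6 head=8: xor.ALU i8 WAW r2
#7 head=9: mulh.MUL i9 no-port MUL/BR
#8 head=10: bne.BR sub.ALU i10+i11 2-wide
#9 head=12: or.ALU st.MEM i12+i13 2-wide

CYCLES = 10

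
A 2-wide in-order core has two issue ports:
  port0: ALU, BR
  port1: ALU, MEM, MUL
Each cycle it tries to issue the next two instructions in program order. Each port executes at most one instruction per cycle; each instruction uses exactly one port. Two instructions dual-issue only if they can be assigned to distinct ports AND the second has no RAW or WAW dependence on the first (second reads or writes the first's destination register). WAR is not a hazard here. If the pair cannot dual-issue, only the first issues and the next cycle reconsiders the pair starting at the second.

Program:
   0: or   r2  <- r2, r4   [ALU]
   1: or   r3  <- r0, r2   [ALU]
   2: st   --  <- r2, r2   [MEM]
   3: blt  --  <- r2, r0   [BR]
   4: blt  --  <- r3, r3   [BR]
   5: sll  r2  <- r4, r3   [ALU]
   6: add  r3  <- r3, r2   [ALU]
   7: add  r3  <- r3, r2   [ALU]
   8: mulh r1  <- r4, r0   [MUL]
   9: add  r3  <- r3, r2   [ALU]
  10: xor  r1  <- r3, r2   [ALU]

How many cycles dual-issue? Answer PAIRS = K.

PAIRS = 3

t=0 i0:or.ALU ; RAW r2
t=1 i1&i2:or.ALU st.MEM ; 2-wide
t=2 i3:blt.BR ; no-port BR/BR
t=3 i4&i5:blt.BR sll.ALU ; 2-wide
t=4 i6:add.ALU ; RAW+WAW r3
t=5 i7&i8:add.ALU mulh.MUL ; 2-wide
t=6 i9:add.ALU ; RAW r3
t=7 i10:xor.ALU ; tail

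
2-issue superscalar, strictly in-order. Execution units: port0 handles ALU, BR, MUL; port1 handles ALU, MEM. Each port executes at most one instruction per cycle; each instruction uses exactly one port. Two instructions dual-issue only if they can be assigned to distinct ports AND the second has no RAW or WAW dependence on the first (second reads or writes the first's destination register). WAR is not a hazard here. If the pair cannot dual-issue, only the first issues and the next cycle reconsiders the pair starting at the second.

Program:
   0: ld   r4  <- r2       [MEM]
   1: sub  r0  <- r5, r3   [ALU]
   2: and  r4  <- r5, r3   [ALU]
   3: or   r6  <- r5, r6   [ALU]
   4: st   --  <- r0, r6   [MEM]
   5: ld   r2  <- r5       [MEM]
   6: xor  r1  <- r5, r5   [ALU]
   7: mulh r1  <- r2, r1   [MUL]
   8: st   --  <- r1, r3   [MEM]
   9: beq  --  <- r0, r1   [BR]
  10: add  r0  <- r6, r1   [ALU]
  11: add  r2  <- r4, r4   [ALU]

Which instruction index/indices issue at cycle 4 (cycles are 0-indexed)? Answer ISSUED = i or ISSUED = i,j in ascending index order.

c0: i0&i1 ld.MEM;sub.ALU  pair
c1: i2&i3 and.ALU;or.ALU  pair
c2: i4 st.MEM  no-port MEM/MEM
c3: i5&i6 ld.MEM;xor.ALU  pair
c4: i7 mulh.MUL  RAW r1
c5: i8&i9 st.MEM;beq.BR  pair
c6: i10&i11 add.ALU;add.ALU  pair

ISSUED = 7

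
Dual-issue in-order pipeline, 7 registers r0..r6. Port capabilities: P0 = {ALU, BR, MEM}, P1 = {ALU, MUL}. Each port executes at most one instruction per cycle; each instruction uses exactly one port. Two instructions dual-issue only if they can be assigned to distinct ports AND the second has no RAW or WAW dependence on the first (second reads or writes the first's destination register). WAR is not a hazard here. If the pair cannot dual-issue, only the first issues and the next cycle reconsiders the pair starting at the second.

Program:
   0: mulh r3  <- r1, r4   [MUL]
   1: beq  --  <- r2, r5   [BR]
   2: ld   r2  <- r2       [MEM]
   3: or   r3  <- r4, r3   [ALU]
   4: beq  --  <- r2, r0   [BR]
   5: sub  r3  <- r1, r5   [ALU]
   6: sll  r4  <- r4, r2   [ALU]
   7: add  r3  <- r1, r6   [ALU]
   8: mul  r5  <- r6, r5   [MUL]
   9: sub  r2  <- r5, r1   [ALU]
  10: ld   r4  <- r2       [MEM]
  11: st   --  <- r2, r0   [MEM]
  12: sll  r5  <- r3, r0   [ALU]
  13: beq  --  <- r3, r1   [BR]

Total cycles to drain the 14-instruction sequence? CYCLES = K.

CYCLES = 9

[0] i0+i1  mulh beq  -- 2-wide
[1] i2+i3  ld or  -- 2-wide
[2] i4+i5  beq sub  -- 2-wide
[3] i6+i7  sll add  -- 2-wide
[4] i8  mul  -- RAW r5
[5] i9  sub  -- RAW r2
[6] i10  ld  -- no-port MEM/MEM
[7] i11+i12  st sll  -- 2-wide
[8] i13  beq  -- tail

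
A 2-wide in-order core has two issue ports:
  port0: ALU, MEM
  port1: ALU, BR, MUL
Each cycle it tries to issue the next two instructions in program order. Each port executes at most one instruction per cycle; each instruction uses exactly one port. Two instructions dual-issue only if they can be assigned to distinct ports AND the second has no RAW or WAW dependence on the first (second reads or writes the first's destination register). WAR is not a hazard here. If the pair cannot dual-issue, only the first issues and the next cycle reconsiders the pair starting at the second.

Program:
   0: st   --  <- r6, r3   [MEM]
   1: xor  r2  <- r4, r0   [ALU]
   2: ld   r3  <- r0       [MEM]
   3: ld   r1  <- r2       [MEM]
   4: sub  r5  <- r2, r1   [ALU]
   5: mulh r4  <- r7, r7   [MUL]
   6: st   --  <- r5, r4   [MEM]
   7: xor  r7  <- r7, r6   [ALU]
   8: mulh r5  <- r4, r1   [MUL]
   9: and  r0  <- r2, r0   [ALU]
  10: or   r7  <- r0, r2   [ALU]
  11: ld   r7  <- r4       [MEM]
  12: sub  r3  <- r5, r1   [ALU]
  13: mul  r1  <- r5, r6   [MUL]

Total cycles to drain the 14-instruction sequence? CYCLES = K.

0. st.MEM/xor.ALU @i0/i1  | 2-wide
1. ld.MEM @i2  | no-port MEM/MEM
2. ld.MEM @i3  | RAW r1
3. sub.ALU/mulh.MUL @i4/i5  | 2-wide
4. st.MEM/xor.ALU @i6/i7  | 2-wide
5. mulh.MUL/and.ALU @i8/i9  | 2-wide
6. or.ALU @i10  | WAW r7
7. ld.MEM/sub.ALU @i11/i12  | 2-wide
8. mul.MUL @i13  | tail

CYCLES = 9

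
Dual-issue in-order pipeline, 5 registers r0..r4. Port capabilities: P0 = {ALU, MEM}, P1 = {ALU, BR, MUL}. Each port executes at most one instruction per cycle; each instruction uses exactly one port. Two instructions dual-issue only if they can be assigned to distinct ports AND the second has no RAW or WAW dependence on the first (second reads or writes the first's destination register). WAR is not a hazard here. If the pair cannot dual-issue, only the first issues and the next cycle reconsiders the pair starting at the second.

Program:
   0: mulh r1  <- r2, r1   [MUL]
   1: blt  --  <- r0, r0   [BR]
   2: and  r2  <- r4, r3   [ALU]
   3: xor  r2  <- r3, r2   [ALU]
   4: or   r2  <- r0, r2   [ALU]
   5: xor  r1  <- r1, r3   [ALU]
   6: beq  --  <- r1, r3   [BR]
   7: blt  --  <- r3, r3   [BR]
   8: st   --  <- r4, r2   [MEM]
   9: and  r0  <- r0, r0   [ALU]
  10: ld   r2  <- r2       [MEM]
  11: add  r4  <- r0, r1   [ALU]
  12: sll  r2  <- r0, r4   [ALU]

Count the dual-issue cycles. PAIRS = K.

t=0 i0:mulh.MUL ; no-port MUL/BR
t=1 i1/i2:blt.BR+and.ALU ; 2-wide
t=2 i3:xor.ALU ; RAW+WAW r2
t=3 i4/i5:or.ALU+xor.ALU ; 2-wide
t=4 i6:beq.BR ; no-port BR/BR
t=5 i7/i8:blt.BR+st.MEM ; 2-wide
t=6 i9/i10:and.ALU+ld.MEM ; 2-wide
t=7 i11:add.ALU ; RAW r4
t=8 i12:sll.ALU ; tail

PAIRS = 4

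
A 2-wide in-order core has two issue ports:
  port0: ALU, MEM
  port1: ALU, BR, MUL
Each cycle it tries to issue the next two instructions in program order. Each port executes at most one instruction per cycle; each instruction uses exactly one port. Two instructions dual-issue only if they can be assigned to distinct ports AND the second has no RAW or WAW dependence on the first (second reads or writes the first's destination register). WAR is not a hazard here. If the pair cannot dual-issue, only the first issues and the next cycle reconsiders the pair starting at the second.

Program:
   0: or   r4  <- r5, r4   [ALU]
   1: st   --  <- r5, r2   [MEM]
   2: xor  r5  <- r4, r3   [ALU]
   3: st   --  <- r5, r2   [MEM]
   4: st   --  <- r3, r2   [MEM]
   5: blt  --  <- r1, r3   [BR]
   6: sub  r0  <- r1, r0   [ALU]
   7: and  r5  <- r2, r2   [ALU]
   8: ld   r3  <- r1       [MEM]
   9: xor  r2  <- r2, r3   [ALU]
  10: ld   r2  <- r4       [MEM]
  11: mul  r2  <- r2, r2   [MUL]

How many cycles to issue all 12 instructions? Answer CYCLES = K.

[0] i0+i1  or+st  -- dual
[1] i2  xor  -- RAW r5
[2] i3  st  -- no-port MEM/MEM
[3] i4+i5  st+blt  -- dual
[4] i6+i7  sub+and  -- dual
[5] i8  ld  -- RAW r3
[6] i9  xor  -- WAW r2
[7] i10  ld  -- RAW+WAW r2
[8] i11  mul  -- tail

CYCLES = 9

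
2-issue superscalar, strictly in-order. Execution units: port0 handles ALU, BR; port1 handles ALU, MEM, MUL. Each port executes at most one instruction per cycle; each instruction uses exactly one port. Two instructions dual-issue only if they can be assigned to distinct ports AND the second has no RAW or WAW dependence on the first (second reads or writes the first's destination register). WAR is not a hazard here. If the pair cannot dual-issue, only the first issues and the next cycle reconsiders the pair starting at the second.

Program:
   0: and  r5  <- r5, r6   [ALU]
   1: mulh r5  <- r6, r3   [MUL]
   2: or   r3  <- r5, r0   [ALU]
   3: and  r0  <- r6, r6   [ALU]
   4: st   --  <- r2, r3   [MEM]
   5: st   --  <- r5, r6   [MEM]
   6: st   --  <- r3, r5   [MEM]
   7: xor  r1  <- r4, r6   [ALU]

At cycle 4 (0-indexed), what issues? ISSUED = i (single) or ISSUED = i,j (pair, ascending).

ISSUED = 5

c0: i0 and  WAW r5
c1: i1 mulh  RAW r5
c2: i2,i3 or;and  2-wide
c3: i4 st  no-port MEM/MEM
c4: i5 st  no-port MEM/MEM
c5: i6,i7 st;xor  2-wide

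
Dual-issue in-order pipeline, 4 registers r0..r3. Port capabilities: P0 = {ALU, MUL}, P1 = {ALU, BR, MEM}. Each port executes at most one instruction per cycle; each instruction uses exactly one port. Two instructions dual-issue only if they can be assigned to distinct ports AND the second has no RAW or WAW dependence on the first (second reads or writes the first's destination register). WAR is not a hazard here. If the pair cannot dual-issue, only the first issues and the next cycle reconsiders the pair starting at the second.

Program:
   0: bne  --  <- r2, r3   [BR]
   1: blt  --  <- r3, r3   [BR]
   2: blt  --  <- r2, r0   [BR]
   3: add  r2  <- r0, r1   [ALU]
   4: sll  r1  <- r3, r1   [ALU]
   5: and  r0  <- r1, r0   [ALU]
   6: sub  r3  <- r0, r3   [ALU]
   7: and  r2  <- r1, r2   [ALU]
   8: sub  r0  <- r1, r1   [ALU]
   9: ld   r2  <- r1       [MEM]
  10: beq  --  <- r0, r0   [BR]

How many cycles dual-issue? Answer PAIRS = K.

PAIRS = 3

  cy0 -> i0 (bne) no-port BR/BR
  cy1 -> i1 (blt) no-port BR/BR
  cy2 -> i2+i3 (blt;add) 2-wide
  cy3 -> i4 (sll) RAW r1
  cy4 -> i5 (and) RAW r0
  cy5 -> i6+i7 (sub;and) 2-wide
  cy6 -> i8+i9 (sub;ld) 2-wide
  cy7 -> i10 (beq) tail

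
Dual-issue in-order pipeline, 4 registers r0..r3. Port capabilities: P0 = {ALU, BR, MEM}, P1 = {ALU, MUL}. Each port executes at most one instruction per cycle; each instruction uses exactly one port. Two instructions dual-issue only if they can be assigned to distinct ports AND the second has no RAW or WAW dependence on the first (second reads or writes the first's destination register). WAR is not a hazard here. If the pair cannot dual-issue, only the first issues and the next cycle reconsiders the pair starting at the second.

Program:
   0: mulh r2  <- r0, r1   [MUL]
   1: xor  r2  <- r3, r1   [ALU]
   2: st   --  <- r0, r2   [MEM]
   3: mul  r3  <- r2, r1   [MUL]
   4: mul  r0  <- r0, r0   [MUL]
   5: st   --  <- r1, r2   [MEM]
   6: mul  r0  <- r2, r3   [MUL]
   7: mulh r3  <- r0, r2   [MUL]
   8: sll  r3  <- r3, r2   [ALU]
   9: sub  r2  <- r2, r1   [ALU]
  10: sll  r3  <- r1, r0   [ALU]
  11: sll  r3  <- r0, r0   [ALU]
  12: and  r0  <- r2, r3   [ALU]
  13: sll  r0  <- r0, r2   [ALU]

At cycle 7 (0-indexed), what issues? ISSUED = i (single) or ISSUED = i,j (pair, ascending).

#0 head=0: mulh i0 WAW r2
#1 head=1: xor i1 RAW r2
#2 head=2: st;mul i2,i3 2-wide
#3 head=4: mul;st i4,i5 2-wide
#4 head=6: mul i6 no-port MUL/MUL
#5 head=7: mulh i7 RAW+WAW r3
#6 head=8: sll;sub i8,i9 2-wide
#7 head=10: sll i10 WAW r3
#8 head=11: sll i11 RAW r3
#9 head=12: and i12 RAW+WAW r0
#10 head=13: sll i13 tail

ISSUED = 10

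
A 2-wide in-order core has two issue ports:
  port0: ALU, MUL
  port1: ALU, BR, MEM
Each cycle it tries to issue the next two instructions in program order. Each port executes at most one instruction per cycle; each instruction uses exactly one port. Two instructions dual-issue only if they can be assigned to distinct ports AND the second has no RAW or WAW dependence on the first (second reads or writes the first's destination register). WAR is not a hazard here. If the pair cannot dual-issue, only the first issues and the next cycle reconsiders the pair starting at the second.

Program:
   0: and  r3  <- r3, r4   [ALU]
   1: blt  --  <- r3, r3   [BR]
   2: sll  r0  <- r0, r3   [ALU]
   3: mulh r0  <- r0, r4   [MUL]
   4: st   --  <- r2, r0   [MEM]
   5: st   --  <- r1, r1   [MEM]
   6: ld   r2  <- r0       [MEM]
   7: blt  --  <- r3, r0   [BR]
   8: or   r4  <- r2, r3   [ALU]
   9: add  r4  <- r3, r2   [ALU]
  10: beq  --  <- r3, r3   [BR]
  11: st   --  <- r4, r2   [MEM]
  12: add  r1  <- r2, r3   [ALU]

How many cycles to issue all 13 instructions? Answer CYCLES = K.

0. and @i0  | RAW r3
1. blt;sll @i1+i2  | pair
2. mulh @i3  | RAW r0
3. st @i4  | no-port MEM/MEM
4. st @i5  | no-port MEM/MEM
5. ld @i6  | no-port MEM/BR
6. blt;or @i7+i8  | pair
7. add;beq @i9+i10  | pair
8. st;add @i11+i12  | pair

CYCLES = 9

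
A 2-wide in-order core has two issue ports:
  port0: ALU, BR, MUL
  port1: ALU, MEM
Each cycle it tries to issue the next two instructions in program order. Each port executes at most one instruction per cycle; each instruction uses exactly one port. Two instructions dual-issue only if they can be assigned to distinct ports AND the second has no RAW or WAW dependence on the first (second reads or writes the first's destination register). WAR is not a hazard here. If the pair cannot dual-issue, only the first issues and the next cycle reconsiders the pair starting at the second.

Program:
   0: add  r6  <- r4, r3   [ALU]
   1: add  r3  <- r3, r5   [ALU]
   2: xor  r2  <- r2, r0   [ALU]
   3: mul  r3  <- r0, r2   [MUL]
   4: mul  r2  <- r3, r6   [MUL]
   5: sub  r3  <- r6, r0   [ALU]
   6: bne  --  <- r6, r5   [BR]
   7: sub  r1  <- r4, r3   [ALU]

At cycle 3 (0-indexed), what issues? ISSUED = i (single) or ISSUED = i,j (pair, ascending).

0. add.ALU;add.ALU @i0,i1  | 2-wide
1. xor.ALU @i2  | RAW r2
2. mul.MUL @i3  | no-port MUL/MUL
3. mul.MUL;sub.ALU @i4,i5  | 2-wide
4. bne.BR;sub.ALU @i6,i7  | 2-wide

ISSUED = 4,5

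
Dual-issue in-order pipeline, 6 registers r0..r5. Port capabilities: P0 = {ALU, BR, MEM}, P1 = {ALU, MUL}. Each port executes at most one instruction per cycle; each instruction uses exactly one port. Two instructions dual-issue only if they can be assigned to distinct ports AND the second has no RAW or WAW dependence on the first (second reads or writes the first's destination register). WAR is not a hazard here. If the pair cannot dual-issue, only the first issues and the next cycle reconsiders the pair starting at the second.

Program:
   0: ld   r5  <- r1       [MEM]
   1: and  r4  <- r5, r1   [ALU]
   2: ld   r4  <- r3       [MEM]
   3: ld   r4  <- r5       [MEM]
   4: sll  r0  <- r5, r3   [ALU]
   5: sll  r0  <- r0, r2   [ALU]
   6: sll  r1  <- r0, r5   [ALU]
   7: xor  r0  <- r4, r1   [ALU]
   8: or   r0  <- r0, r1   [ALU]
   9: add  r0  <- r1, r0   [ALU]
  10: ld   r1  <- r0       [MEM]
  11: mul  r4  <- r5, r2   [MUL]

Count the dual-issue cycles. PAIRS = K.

  cy0 -> i0 (ld.MEM) RAW r5
  cy1 -> i1 (and.ALU) WAW r4
  cy2 -> i2 (ld.MEM) no-port MEM/MEM
  cy3 -> i3&i4 (ld.MEM;sll.ALU) dual
  cy4 -> i5 (sll.ALU) RAW r0
  cy5 -> i6 (sll.ALU) RAW r1
  cy6 -> i7 (xor.ALU) RAW+WAW r0
  cy7 -> i8 (or.ALU) RAW+WAW r0
  cy8 -> i9 (add.ALU) RAW r0
  cy9 -> i10&i11 (ld.MEM;mul.MUL) dual

PAIRS = 2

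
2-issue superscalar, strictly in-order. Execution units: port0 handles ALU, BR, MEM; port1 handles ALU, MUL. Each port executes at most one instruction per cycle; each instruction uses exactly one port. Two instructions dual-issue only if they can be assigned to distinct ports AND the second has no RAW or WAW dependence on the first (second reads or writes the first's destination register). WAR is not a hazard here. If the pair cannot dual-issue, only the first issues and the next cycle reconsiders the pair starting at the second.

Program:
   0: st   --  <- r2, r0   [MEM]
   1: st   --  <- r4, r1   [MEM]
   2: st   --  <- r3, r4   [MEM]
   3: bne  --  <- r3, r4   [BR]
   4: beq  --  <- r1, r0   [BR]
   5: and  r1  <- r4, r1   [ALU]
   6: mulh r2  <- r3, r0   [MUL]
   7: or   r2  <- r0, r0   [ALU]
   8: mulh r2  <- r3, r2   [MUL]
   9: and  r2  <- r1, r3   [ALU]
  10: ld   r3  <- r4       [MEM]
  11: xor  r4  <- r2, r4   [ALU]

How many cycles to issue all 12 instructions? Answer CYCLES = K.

#0 head=0: st.MEM i0 no-port MEM/MEM
#1 head=1: st.MEM i1 no-port MEM/MEM
#2 head=2: st.MEM i2 no-port MEM/BR
#3 head=3: bne.BR i3 no-port BR/BR
#4 head=4: beq.BR+and.ALU i4,i5 dual
#5 head=6: mulh.MUL i6 WAW r2
#6 head=7: or.ALU i7 RAW+WAW r2
#7 head=8: mulh.MUL i8 WAW r2
#8 head=9: and.ALU+ld.MEM i9,i10 dual
#9 head=11: xor.ALU i11 tail

CYCLES = 10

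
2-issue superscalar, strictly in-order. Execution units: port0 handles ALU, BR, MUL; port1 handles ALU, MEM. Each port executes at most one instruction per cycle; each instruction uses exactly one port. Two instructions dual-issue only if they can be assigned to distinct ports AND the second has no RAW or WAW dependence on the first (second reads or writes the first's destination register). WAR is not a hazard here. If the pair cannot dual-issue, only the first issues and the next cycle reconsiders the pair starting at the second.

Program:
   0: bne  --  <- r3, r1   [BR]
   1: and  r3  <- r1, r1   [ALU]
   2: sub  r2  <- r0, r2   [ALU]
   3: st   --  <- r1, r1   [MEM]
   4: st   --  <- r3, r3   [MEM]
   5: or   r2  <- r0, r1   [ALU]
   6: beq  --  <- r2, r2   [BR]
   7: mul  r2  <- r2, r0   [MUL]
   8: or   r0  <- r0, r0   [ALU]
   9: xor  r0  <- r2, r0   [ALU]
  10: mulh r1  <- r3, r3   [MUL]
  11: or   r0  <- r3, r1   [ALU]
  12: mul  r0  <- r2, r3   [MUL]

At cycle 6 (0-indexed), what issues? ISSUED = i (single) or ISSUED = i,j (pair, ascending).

ISSUED = 11

t=0 i0/i1:bne.BR and.ALU ; pair
t=1 i2/i3:sub.ALU st.MEM ; pair
t=2 i4/i5:st.MEM or.ALU ; pair
t=3 i6:beq.BR ; no-port BR/MUL
t=4 i7/i8:mul.MUL or.ALU ; pair
t=5 i9/i10:xor.ALU mulh.MUL ; pair
t=6 i11:or.ALU ; WAW r0
t=7 i12:mul.MUL ; tail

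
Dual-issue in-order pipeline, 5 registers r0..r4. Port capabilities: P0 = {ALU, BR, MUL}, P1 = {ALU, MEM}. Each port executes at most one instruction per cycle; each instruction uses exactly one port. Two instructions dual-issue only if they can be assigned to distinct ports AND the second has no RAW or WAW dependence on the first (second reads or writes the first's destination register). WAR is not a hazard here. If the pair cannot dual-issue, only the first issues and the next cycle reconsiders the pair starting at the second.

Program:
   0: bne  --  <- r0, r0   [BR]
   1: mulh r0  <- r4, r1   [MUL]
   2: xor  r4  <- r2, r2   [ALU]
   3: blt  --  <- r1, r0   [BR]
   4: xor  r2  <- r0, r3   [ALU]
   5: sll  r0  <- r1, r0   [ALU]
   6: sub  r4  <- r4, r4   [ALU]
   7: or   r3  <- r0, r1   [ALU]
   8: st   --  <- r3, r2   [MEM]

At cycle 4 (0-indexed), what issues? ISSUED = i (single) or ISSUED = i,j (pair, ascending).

ISSUED = 7

  cy0 -> i0 (bne) no-port BR/MUL
  cy1 -> i1/i2 (mulh+xor) 2-wide
  cy2 -> i3/i4 (blt+xor) 2-wide
  cy3 -> i5/i6 (sll+sub) 2-wide
  cy4 -> i7 (or) RAW r3
  cy5 -> i8 (st) tail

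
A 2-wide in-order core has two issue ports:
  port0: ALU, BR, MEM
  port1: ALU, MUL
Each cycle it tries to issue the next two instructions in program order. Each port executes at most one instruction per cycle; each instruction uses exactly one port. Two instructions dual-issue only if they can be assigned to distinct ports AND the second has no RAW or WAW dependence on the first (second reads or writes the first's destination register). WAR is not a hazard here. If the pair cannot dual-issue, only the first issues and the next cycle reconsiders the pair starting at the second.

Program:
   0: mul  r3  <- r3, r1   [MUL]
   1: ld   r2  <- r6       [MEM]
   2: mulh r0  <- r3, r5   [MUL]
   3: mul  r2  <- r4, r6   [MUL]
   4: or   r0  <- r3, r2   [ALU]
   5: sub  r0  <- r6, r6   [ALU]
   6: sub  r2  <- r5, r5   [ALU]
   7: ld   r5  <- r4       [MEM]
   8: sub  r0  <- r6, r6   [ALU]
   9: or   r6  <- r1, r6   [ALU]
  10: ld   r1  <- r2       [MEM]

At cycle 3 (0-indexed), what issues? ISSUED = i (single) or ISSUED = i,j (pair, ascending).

ISSUED = 4

t=0 i0,i1:mul.MUL+ld.MEM ; dual
t=1 i2:mulh.MUL ; no-port MUL/MUL
t=2 i3:mul.MUL ; RAW r2
t=3 i4:or.ALU ; WAW r0
t=4 i5,i6:sub.ALU+sub.ALU ; dual
t=5 i7,i8:ld.MEM+sub.ALU ; dual
t=6 i9,i10:or.ALU+ld.MEM ; dual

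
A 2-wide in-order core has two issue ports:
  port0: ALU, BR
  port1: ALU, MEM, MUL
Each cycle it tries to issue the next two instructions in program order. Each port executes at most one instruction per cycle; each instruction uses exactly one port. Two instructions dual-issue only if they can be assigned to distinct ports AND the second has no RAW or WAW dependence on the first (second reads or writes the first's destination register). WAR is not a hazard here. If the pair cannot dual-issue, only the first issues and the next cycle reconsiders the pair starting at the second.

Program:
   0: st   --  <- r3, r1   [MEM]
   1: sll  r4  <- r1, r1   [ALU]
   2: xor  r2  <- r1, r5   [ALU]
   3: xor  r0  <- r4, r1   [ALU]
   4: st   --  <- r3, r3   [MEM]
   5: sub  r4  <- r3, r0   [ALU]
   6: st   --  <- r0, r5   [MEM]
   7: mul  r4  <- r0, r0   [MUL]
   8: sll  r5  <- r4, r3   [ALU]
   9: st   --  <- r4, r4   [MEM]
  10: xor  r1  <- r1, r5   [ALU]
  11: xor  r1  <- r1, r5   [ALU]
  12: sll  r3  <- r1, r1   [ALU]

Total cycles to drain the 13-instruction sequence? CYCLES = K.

#0 head=0: st+sll i0,i1 pair
#1 head=2: xor+xor i2,i3 pair
#2 head=4: st+sub i4,i5 pair
#3 head=6: st i6 no-port MEM/MUL
#4 head=7: mul i7 RAW r4
#5 head=8: sll+st i8,i9 pair
#6 head=10: xor i10 RAW+WAW r1
#7 head=11: xor i11 RAW r1
#8 head=12: sll i12 tail

CYCLES = 9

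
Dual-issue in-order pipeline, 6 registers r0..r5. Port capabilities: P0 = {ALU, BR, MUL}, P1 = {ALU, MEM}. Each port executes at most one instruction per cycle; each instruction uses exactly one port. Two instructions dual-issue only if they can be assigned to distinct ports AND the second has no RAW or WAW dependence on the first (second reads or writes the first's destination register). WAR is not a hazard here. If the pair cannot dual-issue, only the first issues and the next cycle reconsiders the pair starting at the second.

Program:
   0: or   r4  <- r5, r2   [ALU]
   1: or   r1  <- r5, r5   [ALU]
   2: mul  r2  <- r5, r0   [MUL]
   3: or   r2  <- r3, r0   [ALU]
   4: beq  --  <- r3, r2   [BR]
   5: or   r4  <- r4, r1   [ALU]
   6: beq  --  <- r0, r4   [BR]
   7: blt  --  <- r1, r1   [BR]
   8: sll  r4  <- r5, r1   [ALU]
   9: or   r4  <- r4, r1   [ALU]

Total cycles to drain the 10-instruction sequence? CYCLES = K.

CYCLES = 7

0. or+or @i0,i1  | 2-wide
1. mul @i2  | WAW r2
2. or @i3  | RAW r2
3. beq+or @i4,i5  | 2-wide
4. beq @i6  | no-port BR/BR
5. blt+sll @i7,i8  | 2-wide
6. or @i9  | tail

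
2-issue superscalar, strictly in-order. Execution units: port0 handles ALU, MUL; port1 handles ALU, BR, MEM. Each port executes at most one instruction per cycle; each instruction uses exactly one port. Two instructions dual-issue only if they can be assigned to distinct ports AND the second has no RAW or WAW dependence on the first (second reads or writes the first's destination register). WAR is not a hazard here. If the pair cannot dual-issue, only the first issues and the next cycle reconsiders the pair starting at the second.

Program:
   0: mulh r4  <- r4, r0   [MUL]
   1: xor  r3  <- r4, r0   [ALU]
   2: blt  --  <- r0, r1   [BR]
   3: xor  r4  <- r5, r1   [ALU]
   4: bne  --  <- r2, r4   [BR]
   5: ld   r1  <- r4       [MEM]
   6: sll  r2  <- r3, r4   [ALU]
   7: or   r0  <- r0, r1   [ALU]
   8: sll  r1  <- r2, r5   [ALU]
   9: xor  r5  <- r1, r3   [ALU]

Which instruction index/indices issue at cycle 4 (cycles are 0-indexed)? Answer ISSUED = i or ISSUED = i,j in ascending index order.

ISSUED = 5,6

0. mulh @i0  | RAW r4
1. xor/blt @i1/i2  | dual
2. xor @i3  | RAW r4
3. bne @i4  | no-port BR/MEM
4. ld/sll @i5/i6  | dual
5. or/sll @i7/i8  | dual
6. xor @i9  | tail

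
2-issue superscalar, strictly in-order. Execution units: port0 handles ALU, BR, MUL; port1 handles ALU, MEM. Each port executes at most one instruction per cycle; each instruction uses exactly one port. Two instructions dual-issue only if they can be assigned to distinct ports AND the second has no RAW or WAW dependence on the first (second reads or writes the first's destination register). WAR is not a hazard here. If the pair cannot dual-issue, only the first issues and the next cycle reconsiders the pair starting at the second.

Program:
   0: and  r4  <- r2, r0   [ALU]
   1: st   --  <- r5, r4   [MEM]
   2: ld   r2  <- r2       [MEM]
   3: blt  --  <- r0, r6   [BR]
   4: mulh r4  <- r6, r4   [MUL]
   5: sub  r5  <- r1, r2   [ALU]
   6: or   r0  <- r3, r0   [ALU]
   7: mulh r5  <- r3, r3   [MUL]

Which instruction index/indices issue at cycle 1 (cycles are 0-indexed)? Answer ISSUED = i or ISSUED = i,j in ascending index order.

#0 head=0: and.ALU i0 RAW r4
#1 head=1: st.MEM i1 no-port MEM/MEM
#2 head=2: ld.MEM+blt.BR i2/i3 dual
#3 head=4: mulh.MUL+sub.ALU i4/i5 dual
#4 head=6: or.ALU+mulh.MUL i6/i7 dual

ISSUED = 1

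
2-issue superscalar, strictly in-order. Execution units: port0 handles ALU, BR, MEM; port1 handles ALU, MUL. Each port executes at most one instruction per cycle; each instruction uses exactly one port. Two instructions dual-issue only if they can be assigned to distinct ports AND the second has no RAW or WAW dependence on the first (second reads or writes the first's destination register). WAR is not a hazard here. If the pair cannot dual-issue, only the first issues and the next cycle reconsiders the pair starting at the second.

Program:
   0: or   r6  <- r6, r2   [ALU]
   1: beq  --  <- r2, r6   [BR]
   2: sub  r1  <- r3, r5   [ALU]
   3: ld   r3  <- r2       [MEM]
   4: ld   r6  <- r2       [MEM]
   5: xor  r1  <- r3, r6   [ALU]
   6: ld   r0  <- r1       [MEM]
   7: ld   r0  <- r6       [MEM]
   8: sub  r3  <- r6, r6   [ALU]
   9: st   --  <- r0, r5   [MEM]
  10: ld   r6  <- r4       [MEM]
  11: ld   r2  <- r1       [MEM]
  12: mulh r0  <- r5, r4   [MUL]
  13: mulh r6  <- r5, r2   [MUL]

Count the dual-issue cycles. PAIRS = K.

#0 head=0: or i0 RAW r6
#1 head=1: beq sub i1/i2 pair
#2 head=3: ld i3 no-port MEM/MEM
#3 head=4: ld i4 RAW r6
#4 head=5: xor i5 RAW r1
#5 head=6: ld i6 no-port MEM/MEM
#6 head=7: ld sub i7/i8 pair
#7 head=9: st i9 no-port MEM/MEM
#8 head=10: ld i10 no-port MEM/MEM
#9 head=11: ld mulh i11/i12 pair
#10 head=13: mulh i13 tail

PAIRS = 3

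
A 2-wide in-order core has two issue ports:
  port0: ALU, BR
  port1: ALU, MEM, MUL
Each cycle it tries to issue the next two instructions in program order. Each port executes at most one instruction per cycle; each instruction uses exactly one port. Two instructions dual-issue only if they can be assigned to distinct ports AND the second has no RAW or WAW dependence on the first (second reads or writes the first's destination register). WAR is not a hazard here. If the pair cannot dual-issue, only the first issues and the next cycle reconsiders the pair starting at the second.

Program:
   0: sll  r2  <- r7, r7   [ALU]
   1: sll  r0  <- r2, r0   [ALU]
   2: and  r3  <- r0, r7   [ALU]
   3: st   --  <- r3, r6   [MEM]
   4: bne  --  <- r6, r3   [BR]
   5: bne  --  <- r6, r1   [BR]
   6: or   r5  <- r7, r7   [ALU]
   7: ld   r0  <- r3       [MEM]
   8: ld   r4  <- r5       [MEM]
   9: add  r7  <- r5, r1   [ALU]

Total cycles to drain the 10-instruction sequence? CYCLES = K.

[0] i0  sll  -- RAW r2
[1] i1  sll  -- RAW r0
[2] i2  and  -- RAW r3
[3] i3/i4  st/bne  -- pair
[4] i5/i6  bne/or  -- pair
[5] i7  ld  -- no-port MEM/MEM
[6] i8/i9  ld/add  -- pair

CYCLES = 7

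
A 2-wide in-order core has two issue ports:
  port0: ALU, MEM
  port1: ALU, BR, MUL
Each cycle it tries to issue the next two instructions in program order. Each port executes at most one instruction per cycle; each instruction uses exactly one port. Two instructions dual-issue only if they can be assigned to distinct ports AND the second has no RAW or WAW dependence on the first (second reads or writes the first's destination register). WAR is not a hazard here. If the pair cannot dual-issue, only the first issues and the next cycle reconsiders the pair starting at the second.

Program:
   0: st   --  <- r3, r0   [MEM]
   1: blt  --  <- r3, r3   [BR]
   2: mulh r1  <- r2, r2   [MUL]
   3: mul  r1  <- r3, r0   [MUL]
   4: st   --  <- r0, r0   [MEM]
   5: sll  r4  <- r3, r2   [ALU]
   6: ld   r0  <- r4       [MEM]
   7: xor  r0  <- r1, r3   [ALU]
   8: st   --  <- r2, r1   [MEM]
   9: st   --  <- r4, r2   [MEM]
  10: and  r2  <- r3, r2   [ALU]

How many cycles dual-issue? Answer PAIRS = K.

PAIRS = 4

c0: i0/i1 st blt  dual
c1: i2 mulh  no-port MUL/MUL
c2: i3/i4 mul st  dual
c3: i5 sll  RAW r4
c4: i6 ld  WAW r0
c5: i7/i8 xor st  dual
c6: i9/i10 st and  dual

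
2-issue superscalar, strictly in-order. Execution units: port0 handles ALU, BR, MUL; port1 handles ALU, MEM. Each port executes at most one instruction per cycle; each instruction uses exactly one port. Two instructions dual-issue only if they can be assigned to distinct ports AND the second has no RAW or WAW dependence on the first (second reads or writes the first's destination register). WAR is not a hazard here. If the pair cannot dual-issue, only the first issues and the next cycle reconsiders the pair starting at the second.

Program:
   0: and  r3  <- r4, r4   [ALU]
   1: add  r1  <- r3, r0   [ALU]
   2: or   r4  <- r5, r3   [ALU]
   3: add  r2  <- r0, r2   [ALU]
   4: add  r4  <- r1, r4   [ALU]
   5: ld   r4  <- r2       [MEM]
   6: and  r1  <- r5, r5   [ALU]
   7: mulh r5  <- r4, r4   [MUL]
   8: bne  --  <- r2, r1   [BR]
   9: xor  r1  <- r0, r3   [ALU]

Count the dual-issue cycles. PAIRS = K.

PAIRS = 4

  cy0 -> i0 (and) RAW r3
  cy1 -> i1,i2 (add or) 2-wide
  cy2 -> i3,i4 (add add) 2-wide
  cy3 -> i5,i6 (ld and) 2-wide
  cy4 -> i7 (mulh) no-port MUL/BR
  cy5 -> i8,i9 (bne xor) 2-wide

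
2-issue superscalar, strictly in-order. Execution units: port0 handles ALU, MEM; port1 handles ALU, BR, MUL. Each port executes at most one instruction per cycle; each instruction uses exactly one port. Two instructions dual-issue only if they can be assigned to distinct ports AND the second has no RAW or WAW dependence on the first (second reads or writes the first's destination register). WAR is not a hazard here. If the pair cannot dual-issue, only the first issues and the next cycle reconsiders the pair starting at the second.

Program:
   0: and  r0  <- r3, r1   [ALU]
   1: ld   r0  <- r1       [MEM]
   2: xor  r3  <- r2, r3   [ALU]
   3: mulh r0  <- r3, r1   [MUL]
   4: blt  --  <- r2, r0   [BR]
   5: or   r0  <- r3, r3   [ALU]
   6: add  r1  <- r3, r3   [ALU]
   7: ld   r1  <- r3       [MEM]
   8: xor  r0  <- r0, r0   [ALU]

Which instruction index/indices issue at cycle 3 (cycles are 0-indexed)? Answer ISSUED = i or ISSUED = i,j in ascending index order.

[0] i0  and  -- WAW r0
[1] i1/i2  ld/xor  -- pair
[2] i3  mulh  -- no-port MUL/BR
[3] i4/i5  blt/or  -- pair
[4] i6  add  -- WAW r1
[5] i7/i8  ld/xor  -- pair

ISSUED = 4,5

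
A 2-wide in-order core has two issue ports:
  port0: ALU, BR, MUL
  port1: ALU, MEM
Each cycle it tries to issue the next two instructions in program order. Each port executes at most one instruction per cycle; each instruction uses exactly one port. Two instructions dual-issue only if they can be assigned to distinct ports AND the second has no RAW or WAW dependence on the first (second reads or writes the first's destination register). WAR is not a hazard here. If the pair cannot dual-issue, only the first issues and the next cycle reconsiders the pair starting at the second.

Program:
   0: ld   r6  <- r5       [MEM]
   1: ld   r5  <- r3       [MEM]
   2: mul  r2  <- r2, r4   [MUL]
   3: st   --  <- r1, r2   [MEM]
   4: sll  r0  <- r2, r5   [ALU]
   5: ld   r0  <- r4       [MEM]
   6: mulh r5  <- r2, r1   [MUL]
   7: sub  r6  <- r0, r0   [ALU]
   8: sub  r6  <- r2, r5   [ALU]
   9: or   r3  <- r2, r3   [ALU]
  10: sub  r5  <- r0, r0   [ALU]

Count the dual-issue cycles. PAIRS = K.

[0] i0  ld  -- no-port MEM/MEM
[1] i1/i2  ld;mul  -- dual
[2] i3/i4  st;sll  -- dual
[3] i5/i6  ld;mulh  -- dual
[4] i7  sub  -- WAW r6
[5] i8/i9  sub;or  -- dual
[6] i10  sub  -- tail

PAIRS = 4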